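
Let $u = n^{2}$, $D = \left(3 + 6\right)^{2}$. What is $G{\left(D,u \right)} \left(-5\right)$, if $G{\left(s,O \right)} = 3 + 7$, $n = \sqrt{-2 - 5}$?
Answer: $-50$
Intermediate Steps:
$D = 81$ ($D = 9^{2} = 81$)
$n = i \sqrt{7}$ ($n = \sqrt{-7} = i \sqrt{7} \approx 2.6458 i$)
$u = -7$ ($u = \left(i \sqrt{7}\right)^{2} = -7$)
$G{\left(s,O \right)} = 10$
$G{\left(D,u \right)} \left(-5\right) = 10 \left(-5\right) = -50$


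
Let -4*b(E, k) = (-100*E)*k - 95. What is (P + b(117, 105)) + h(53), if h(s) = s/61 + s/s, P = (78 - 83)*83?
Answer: 74843491/244 ≈ 3.0674e+5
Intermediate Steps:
b(E, k) = 95/4 + 25*E*k (b(E, k) = -((-100*E)*k - 95)/4 = -(-100*E*k - 95)/4 = -(-95 - 100*E*k)/4 = 95/4 + 25*E*k)
P = -415 (P = -5*83 = -415)
h(s) = 1 + s/61 (h(s) = s*(1/61) + 1 = s/61 + 1 = 1 + s/61)
(P + b(117, 105)) + h(53) = (-415 + (95/4 + 25*117*105)) + (1 + (1/61)*53) = (-415 + (95/4 + 307125)) + (1 + 53/61) = (-415 + 1228595/4) + 114/61 = 1226935/4 + 114/61 = 74843491/244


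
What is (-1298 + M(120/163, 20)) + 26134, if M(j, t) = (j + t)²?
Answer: 671292084/26569 ≈ 25266.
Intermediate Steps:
(-1298 + M(120/163, 20)) + 26134 = (-1298 + (120/163 + 20)²) + 26134 = (-1298 + (3380/163)²) + 26134 = (-1298 + 11424400/26569) + 26134 = -23062162/26569 + 26134 = 671292084/26569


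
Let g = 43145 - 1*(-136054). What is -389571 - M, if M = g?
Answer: -568770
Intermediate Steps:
g = 179199 (g = 43145 + 136054 = 179199)
M = 179199
-389571 - M = -389571 - 1*179199 = -389571 - 179199 = -568770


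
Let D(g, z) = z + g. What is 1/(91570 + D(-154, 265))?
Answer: 1/91681 ≈ 1.0907e-5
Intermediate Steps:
D(g, z) = g + z
1/(91570 + D(-154, 265)) = 1/(91570 + (-154 + 265)) = 1/(91570 + 111) = 1/91681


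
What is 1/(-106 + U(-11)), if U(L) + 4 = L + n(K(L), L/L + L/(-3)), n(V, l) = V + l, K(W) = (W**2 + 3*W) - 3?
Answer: -3/94 ≈ -0.031915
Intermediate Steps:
K(W) = -3 + W**2 + 3*W
U(L) = -6 + L**2 + 11*L/3 (U(L) = -4 + (L + ((-3 + L**2 + 3*L) + (L/L + L/(-3)))) = -4 + (L + ((-3 + L**2 + 3*L) + (1 + L*(-1/3)))) = -4 + (L + ((-3 + L**2 + 3*L) + (1 - L/3))) = -4 + (L + (-2 + L**2 + 8*L/3)) = -4 + (-2 + L**2 + 11*L/3) = -6 + L**2 + 11*L/3)
1/(-106 + U(-11)) = 1/(-106 + (-6 + (-11)**2 + (11/3)*(-11))) = 1/(-106 + (-6 + 121 - 121/3)) = 1/(-106 + 224/3) = 1/(-94/3) = -3/94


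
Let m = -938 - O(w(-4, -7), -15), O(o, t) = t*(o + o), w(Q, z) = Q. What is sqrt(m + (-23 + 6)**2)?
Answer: I*sqrt(769) ≈ 27.731*I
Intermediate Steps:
O(o, t) = 2*o*t (O(o, t) = t*(2*o) = 2*o*t)
m = -1058 (m = -938 - 2*(-4)*(-15) = -938 - 1*120 = -938 - 120 = -1058)
sqrt(m + (-23 + 6)**2) = sqrt(-1058 + (-23 + 6)**2) = sqrt(-1058 + (-17)**2) = sqrt(-1058 + 289) = sqrt(-769) = I*sqrt(769)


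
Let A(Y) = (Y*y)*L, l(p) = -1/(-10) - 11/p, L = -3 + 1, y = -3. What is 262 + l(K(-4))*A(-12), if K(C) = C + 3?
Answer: -2686/5 ≈ -537.20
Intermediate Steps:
L = -2
K(C) = 3 + C
l(p) = 1/10 - 11/p (l(p) = -1*(-1/10) - 11/p = 1/10 - 11/p)
A(Y) = 6*Y (A(Y) = (Y*(-3))*(-2) = -3*Y*(-2) = 6*Y)
262 + l(K(-4))*A(-12) = 262 + ((-110 + (3 - 4))/(10*(3 - 4)))*(6*(-12)) = 262 + ((1/10)*(-110 - 1)/(-1))*(-72) = 262 + ((1/10)*(-1)*(-111))*(-72) = 262 + (111/10)*(-72) = 262 - 3996/5 = -2686/5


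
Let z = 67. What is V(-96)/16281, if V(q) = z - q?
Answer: 163/16281 ≈ 0.010012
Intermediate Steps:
V(q) = 67 - q
V(-96)/16281 = (67 - 1*(-96))/16281 = (67 + 96)*(1/16281) = 163*(1/16281) = 163/16281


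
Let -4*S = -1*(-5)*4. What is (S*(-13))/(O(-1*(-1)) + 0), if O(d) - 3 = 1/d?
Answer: 65/4 ≈ 16.250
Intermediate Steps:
O(d) = 3 + 1/d
S = -5 (S = -(-1*(-5))*4/4 = -5*4/4 = -1/4*20 = -5)
(S*(-13))/(O(-1*(-1)) + 0) = (-5*(-13))/((3 + 1/(-1*(-1))) + 0) = 65/((3 + 1/1) + 0) = 65/((3 + 1) + 0) = 65/(4 + 0) = 65/4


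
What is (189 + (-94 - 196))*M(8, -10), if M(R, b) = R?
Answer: -808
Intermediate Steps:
(189 + (-94 - 196))*M(8, -10) = (189 + (-94 - 196))*8 = (189 - 290)*8 = -101*8 = -808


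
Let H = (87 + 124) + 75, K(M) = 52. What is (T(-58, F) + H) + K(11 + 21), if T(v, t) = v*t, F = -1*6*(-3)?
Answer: -706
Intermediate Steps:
F = 18 (F = -6*(-3) = 18)
T(v, t) = t*v
H = 286 (H = 211 + 75 = 286)
(T(-58, F) + H) + K(11 + 21) = (18*(-58) + 286) + 52 = (-1044 + 286) + 52 = -758 + 52 = -706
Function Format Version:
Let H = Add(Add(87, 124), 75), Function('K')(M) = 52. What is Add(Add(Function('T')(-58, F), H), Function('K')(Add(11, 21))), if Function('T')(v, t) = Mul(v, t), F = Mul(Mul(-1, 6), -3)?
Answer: -706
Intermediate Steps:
F = 18 (F = Mul(-6, -3) = 18)
Function('T')(v, t) = Mul(t, v)
H = 286 (H = Add(211, 75) = 286)
Add(Add(Function('T')(-58, F), H), Function('K')(Add(11, 21))) = Add(Add(Mul(18, -58), 286), 52) = Add(Add(-1044, 286), 52) = Add(-758, 52) = -706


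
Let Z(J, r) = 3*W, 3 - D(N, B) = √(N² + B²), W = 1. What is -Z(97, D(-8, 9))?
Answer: -3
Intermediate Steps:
D(N, B) = 3 - √(B² + N²) (D(N, B) = 3 - √(N² + B²) = 3 - √(B² + N²))
Z(J, r) = 3 (Z(J, r) = 3*1 = 3)
-Z(97, D(-8, 9)) = -1*3 = -3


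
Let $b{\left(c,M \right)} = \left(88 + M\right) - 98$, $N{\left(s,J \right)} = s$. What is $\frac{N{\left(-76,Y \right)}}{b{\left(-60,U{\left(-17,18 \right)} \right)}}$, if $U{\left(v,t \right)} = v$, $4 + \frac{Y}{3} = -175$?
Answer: $\frac{76}{27} \approx 2.8148$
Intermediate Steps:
$Y = -537$ ($Y = -12 + 3 \left(-175\right) = -12 - 525 = -537$)
$b{\left(c,M \right)} = -10 + M$
$\frac{N{\left(-76,Y \right)}}{b{\left(-60,U{\left(-17,18 \right)} \right)}} = - \frac{76}{-10 - 17} = - \frac{76}{-27} = \left(-76\right) \left(- \frac{1}{27}\right) = \frac{76}{27}$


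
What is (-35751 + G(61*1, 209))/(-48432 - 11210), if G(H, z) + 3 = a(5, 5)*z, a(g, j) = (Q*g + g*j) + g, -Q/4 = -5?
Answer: 4292/29821 ≈ 0.14393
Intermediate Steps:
Q = 20 (Q = -4*(-5) = 20)
a(g, j) = 21*g + g*j (a(g, j) = (20*g + g*j) + g = 21*g + g*j)
G(H, z) = -3 + 130*z (G(H, z) = -3 + (5*(21 + 5))*z = -3 + (5*26)*z = -3 + 130*z)
(-35751 + G(61*1, 209))/(-48432 - 11210) = (-35751 + (-3 + 130*209))/(-48432 - 11210) = (-35751 + (-3 + 27170))/(-59642) = (-35751 + 27167)*(-1/59642) = -8584*(-1/59642) = 4292/29821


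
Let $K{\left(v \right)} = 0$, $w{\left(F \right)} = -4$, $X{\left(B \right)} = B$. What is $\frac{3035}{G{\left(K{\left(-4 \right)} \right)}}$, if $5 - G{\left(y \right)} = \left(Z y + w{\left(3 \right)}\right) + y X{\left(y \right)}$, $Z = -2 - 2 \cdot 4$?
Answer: $\frac{3035}{9} \approx 337.22$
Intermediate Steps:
$Z = -10$ ($Z = -2 - 8 = -10$)
$G{\left(y \right)} = 9 - y^{2} + 10 y$ ($G{\left(y \right)} = 5 - \left(\left(- 10 y - 4\right) + y y\right) = 5 - \left(\left(-4 - 10 y\right) + y^{2}\right) = 5 - \left(-4 + y^{2} - 10 y\right) = 5 + \left(4 - y^{2} + 10 y\right) = 9 - y^{2} + 10 y$)
$\frac{3035}{G{\left(K{\left(-4 \right)} \right)}} = \frac{3035}{9 - 0^{2} + 10 \cdot 0} = \frac{3035}{9 - 0 + 0} = \frac{3035}{9 + 0 + 0} = \frac{3035}{9}$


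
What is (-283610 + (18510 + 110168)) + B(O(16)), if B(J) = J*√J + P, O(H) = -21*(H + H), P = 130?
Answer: -154802 - 2688*I*√42 ≈ -1.548e+5 - 17420.0*I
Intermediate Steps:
O(H) = -42*H
B(J) = 130 + J^(3/2) (B(J) = J*√J + 130 = J^(3/2) + 130 = 130 + J^(3/2))
(-283610 + (18510 + 110168)) + B(O(16)) = (-283610 + (18510 + 110168)) + (130 + (-42*16)^(3/2)) = (-283610 + 128678) + (130 + (-672)^(3/2)) = -154932 + (130 - 2688*I*√42) = -154802 - 2688*I*√42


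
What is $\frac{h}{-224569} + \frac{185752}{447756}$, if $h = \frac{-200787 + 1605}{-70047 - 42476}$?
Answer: $\frac{1173427772551208}{2828606469911193} \approx 0.41484$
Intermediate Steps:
$h = \frac{199182}{112523}$ ($h = - \frac{199182}{-112523} = \left(-199182\right) \left(- \frac{1}{112523}\right) = \frac{199182}{112523} \approx 1.7701$)
$\frac{h}{-224569} + \frac{185752}{447756} = \frac{199182}{112523 \left(-224569\right)} + \frac{185752}{447756} = \frac{199182}{112523} \left(- \frac{1}{224569}\right) + 185752 \cdot \frac{1}{447756} = - \frac{199182}{25269177587} + \frac{46438}{111939} = \frac{1173427772551208}{2828606469911193}$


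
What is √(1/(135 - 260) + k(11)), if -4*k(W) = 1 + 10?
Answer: I*√6895/50 ≈ 1.6607*I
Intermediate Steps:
k(W) = -11/4 (k(W) = -(1 + 10)/4 = -¼*11 = -11/4)
√(1/(135 - 260) + k(11)) = √(1/(135 - 260) - 11/4) = √(1/(-125) - 11/4) = √(-1/125 - 11/4) = √(-1379/500) = I*√6895/50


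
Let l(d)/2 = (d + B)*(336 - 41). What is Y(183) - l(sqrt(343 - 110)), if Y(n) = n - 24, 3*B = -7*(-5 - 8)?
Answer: -53213/3 - 590*sqrt(233) ≈ -26744.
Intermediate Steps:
B = 91/3 (B = (-7*(-5 - 8))/3 = (-7*(-13))/3 = (1/3)*91 = 91/3 ≈ 30.333)
Y(n) = -24 + n
l(d) = 53690/3 + 590*d (l(d) = 2*((d + 91/3)*(336 - 41)) = 2*((91/3 + d)*295) = 2*(26845/3 + 295*d) = 53690/3 + 590*d)
Y(183) - l(sqrt(343 - 110)) = (-24 + 183) - (53690/3 + 590*sqrt(343 - 110)) = 159 - (53690/3 + 590*sqrt(233)) = 159 + (-53690/3 - 590*sqrt(233)) = -53213/3 - 590*sqrt(233)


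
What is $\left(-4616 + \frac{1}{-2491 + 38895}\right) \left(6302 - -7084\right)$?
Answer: $- \frac{1124697496059}{18202} \approx -6.179 \cdot 10^{7}$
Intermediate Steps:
$\left(-4616 + \frac{1}{-2491 + 38895}\right) \left(6302 - -7084\right) = \left(-4616 + \frac{1}{36404}\right) \left(6302 + 7084\right) = \left(-4616 + \frac{1}{36404}\right) 13386 = \left(- \frac{168040863}{36404}\right) 13386 = - \frac{1124697496059}{18202}$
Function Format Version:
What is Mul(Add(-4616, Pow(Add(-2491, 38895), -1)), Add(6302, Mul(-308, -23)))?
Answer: Rational(-1124697496059, 18202) ≈ -6.1790e+7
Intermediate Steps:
Mul(Add(-4616, Pow(Add(-2491, 38895), -1)), Add(6302, Mul(-308, -23))) = Mul(Add(-4616, Pow(36404, -1)), Add(6302, 7084)) = Mul(Add(-4616, Rational(1, 36404)), 13386) = Mul(Rational(-168040863, 36404), 13386) = Rational(-1124697496059, 18202)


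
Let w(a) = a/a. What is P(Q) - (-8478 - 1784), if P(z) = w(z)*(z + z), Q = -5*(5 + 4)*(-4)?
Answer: 10622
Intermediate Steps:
w(a) = 1
Q = 180 (Q = -45*(-4) = -5*(-36) = 180)
P(z) = 2*z (P(z) = 1*(z + z) = 1*(2*z) = 2*z)
P(Q) - (-8478 - 1784) = 2*180 - (-8478 - 1784) = 360 - 1*(-10262) = 360 + 10262 = 10622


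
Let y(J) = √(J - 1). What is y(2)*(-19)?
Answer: -19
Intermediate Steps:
y(J) = √(-1 + J)
y(2)*(-19) = √(-1 + 2)*(-19) = √1*(-19) = 1*(-19) = -19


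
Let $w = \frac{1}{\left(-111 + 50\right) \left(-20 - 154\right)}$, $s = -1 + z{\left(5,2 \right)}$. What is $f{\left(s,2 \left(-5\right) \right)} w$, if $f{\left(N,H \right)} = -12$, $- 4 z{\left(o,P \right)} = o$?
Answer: $- \frac{2}{1769} \approx -0.0011306$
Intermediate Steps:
$z{\left(o,P \right)} = - \frac{o}{4}$
$s = - \frac{9}{4}$ ($s = -1 - \frac{5}{4} = - \frac{9}{4} \approx -2.25$)
$w = \frac{1}{10614}$ ($w = \frac{1}{\left(-61\right) \left(-174\right)} = \frac{1}{10614} \approx 9.4215 \cdot 10^{-5}$)
$f{\left(s,2 \left(-5\right) \right)} w = \left(-12\right) \frac{1}{10614} = - \frac{2}{1769}$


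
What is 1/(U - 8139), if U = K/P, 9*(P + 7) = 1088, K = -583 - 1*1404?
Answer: -1025/8360358 ≈ -0.00012260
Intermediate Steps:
K = -1987 (K = -583 - 1404 = -1987)
P = 1025/9 (P = -7 + (⅑)*1088 = -7 + 1088/9 = 1025/9 ≈ 113.89)
U = -17883/1025 (U = -1987/1025/9 = -1987*9/1025 = -17883/1025 ≈ -17.447)
1/(U - 8139) = 1/(-17883/1025 - 8139) = 1/(-8360358/1025) = -1025/8360358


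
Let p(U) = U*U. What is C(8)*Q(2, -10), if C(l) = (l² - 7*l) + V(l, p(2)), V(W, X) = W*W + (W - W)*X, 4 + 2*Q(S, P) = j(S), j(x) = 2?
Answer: -72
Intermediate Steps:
Q(S, P) = -1 (Q(S, P) = -2 + (½)*2 = -2 + 1 = -1)
p(U) = U²
V(W, X) = W² (V(W, X) = W² + 0*X = W² + 0 = W²)
C(l) = -7*l + 2*l² (C(l) = (l² - 7*l) + l² = -7*l + 2*l²)
C(8)*Q(2, -10) = (8*(-7 + 2*8))*(-1) = (8*(-7 + 16))*(-1) = (8*9)*(-1) = 72*(-1) = -72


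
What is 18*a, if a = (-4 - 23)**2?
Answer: 13122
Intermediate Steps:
a = 729 (a = (-27)**2 = 729)
18*a = 18*729 = 13122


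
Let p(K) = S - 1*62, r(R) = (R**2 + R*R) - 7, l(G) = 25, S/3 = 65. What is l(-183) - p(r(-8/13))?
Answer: -108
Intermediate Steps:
S = 195 (S = 3*65 = 195)
r(R) = -7 + 2*R**2 (r(R) = (R**2 + R**2) - 7 = 2*R**2 - 7 = -7 + 2*R**2)
p(K) = 133 (p(K) = 195 - 1*62 = 195 - 62 = 133)
l(-183) - p(r(-8/13)) = 25 - 1*133 = 25 - 133 = -108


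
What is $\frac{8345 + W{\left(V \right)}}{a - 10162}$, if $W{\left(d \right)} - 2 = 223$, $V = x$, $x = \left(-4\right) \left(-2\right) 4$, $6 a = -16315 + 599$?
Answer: $- \frac{12855}{19172} \approx -0.67051$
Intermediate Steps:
$a = - \frac{7858}{3}$ ($a = \frac{-16315 + 599}{6} = \frac{1}{6} \left(-15716\right) = - \frac{7858}{3} \approx -2619.3$)
$x = 32$ ($x = 8 \cdot 4 = 32$)
$V = 32$
$W{\left(d \right)} = 225$ ($W{\left(d \right)} = 2 + 223 = 225$)
$\frac{8345 + W{\left(V \right)}}{a - 10162} = \frac{8345 + 225}{- \frac{7858}{3} - 10162} = \frac{8570}{- \frac{38344}{3}} = 8570 \left(- \frac{3}{38344}\right) = - \frac{12855}{19172}$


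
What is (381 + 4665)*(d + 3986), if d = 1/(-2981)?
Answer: 59957909190/2981 ≈ 2.0113e+7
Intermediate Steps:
d = -1/2981 ≈ -0.00033546
(381 + 4665)*(d + 3986) = (381 + 4665)*(-1/2981 + 3986) = 5046*(11882265/2981) = 59957909190/2981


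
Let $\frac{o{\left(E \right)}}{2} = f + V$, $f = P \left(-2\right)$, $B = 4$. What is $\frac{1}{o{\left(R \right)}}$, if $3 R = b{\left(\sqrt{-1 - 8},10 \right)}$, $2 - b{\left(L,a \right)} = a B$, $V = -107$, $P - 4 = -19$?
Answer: $- \frac{1}{154} \approx -0.0064935$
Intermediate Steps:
$P = -15$ ($P = 4 - 19 = -15$)
$f = 30$ ($f = \left(-15\right) \left(-2\right) = 30$)
$b{\left(L,a \right)} = 2 - 4 a$ ($b{\left(L,a \right)} = 2 - a 4 = 2 - 4 a$)
$R = - \frac{38}{3}$ ($R = \frac{2 - 40}{3} = \frac{1}{3} \left(-38\right) = - \frac{38}{3} \approx -12.667$)
$o{\left(E \right)} = -154$ ($o{\left(E \right)} = 2 \left(30 - 107\right) = 2 \left(-77\right) = -154$)
$\frac{1}{o{\left(R \right)}} = \frac{1}{-154} = - \frac{1}{154}$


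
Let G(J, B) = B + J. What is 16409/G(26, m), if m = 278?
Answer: 16409/304 ≈ 53.977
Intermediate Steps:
16409/G(26, m) = 16409/(278 + 26) = 16409/304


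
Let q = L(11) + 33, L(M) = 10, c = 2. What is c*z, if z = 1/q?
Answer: 2/43 ≈ 0.046512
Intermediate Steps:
q = 43 (q = 10 + 33 = 43)
z = 1/43 ≈ 0.023256
c*z = 2*(1/43) = 2/43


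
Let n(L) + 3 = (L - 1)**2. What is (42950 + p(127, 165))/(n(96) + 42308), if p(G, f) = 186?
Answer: 21568/25665 ≈ 0.84037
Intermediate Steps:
n(L) = -3 + (-1 + L)**2 (n(L) = -3 + (L - 1)**2 = -3 + (-1 + L)**2)
(42950 + p(127, 165))/(n(96) + 42308) = (42950 + 186)/((-3 + (-1 + 96)**2) + 42308) = 43136/((-3 + 95**2) + 42308) = 43136/((-3 + 9025) + 42308) = 43136/(9022 + 42308) = 43136/51330 = 43136*(1/51330) = 21568/25665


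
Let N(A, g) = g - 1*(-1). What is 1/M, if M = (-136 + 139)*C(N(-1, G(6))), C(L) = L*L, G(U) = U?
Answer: 1/147 ≈ 0.0068027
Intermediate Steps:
N(A, g) = 1 + g (N(A, g) = g + 1 = 1 + g)
C(L) = L**2
M = 147 (M = (-136 + 139)*(1 + 6)**2 = 3*7**2 = 3*49 = 147)
1/M = 1/147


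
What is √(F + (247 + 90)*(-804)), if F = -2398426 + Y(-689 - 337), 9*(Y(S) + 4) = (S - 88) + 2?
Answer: I*√24025514/3 ≈ 1633.9*I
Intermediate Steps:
Y(S) = -122/9 + S/9 (Y(S) = -4 + ((S - 88) + 2)/9 = -4 + ((-88 + S) + 2)/9 = -4 + (-86 + S)/9 = -4 + (-86/9 + S/9) = -122/9 + S/9)
F = -21586982/9 (F = -2398426 + (-122/9 + (-689 - 337)/9) = -2398426 + (-122/9 + (⅑)*(-1026)) = -2398426 + (-122/9 - 114) = -2398426 - 1148/9 = -21586982/9 ≈ -2.3986e+6)
√(F + (247 + 90)*(-804)) = √(-21586982/9 + (247 + 90)*(-804)) = √(-21586982/9 + 337*(-804)) = √(-21586982/9 - 270948) = √(-24025514/9) = I*√24025514/3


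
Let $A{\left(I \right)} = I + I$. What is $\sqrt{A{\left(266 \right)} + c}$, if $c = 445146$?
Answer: $\sqrt{445678} \approx 667.59$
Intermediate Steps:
$A{\left(I \right)} = 2 I$
$\sqrt{A{\left(266 \right)} + c} = \sqrt{2 \cdot 266 + 445146} = \sqrt{532 + 445146} = \sqrt{445678}$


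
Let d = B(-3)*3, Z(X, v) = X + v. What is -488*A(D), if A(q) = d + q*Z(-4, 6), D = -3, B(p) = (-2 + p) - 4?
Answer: 16104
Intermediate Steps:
B(p) = -6 + p
d = -27 (d = (-6 - 3)*3 = -9*3 = -27)
A(q) = -27 + 2*q (A(q) = -27 + q*(-4 + 6) = -27 + q*2 = -27 + 2*q)
-488*A(D) = -488*(-27 + 2*(-3)) = -488*(-27 - 6) = -488*(-33) = 16104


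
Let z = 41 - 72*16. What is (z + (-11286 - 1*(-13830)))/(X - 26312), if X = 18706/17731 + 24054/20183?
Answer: -512820219709/9415333862504 ≈ -0.054466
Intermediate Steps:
X = 804044672/357864773 (X = 18706*(1/17731) + 24054*(1/20183) = 18706/17731 + 24054/20183 = 804044672/357864773 ≈ 2.2468)
z = -1111 (z = 41 - 1152 = -1111)
(z + (-11286 - 1*(-13830)))/(X - 26312) = (-1111 + (-11286 - 1*(-13830)))/(804044672/357864773 - 26312) = (-1111 + (-11286 + 13830))/(-9415333862504/357864773) = (-1111 + 2544)*(-357864773/9415333862504) = 1433*(-357864773/9415333862504) = -512820219709/9415333862504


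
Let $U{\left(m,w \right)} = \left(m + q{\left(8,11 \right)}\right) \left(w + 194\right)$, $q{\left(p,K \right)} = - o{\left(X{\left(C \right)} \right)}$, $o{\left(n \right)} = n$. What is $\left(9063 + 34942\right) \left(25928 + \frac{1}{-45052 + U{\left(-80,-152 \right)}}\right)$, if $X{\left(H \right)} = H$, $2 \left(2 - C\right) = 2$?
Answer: $\frac{55284155260555}{48454} \approx 1.141 \cdot 10^{9}$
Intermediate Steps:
$C = 1$ ($C = 2 - 1 = 1$)
$q{\left(p,K \right)} = -1$ ($q{\left(p,K \right)} = \left(-1\right) 1 = -1$)
$U{\left(m,w \right)} = \left(-1 + m\right) \left(194 + w\right)$ ($U{\left(m,w \right)} = \left(m - 1\right) \left(w + 194\right) = \left(-1 + m\right) \left(194 + w\right)$)
$\left(9063 + 34942\right) \left(25928 + \frac{1}{-45052 + U{\left(-80,-152 \right)}}\right) = \left(9063 + 34942\right) \left(25928 + \frac{1}{-45052 - 3402}\right) = 44005 \left(25928 + \frac{1}{-45052 + \left(-194 + 152 - 15520 + 12160\right)}\right) = 44005 \left(25928 + \frac{1}{-45052 - 3402}\right) = 44005 \left(25928 + \frac{1}{-48454}\right) = 44005 \left(25928 - \frac{1}{48454}\right) = 44005 \cdot \frac{1256315311}{48454} = \frac{55284155260555}{48454}$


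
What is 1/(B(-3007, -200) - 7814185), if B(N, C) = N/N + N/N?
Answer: -1/7814183 ≈ -1.2797e-7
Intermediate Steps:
B(N, C) = 2 (B(N, C) = 1 + 1 = 2)
1/(B(-3007, -200) - 7814185) = 1/(2 - 7814185) = 1/(-7814183) = -1/7814183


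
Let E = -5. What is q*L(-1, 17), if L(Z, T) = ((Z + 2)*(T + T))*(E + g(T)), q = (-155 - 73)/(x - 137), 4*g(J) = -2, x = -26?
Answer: -42636/163 ≈ -261.57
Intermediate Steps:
g(J) = -½ (g(J) = (¼)*(-2) = -½)
q = 228/163 (q = (-155 - 73)/(-26 - 137) = -228/(-163) = -228*(-1/163) = 228/163 ≈ 1.3988)
L(Z, T) = -11*T*(2 + Z) (L(Z, T) = ((Z + 2)*(T + T))*(-5 - ½) = ((2 + Z)*(2*T))*(-11/2) = (2*T*(2 + Z))*(-11/2) = -11*T*(2 + Z))
q*L(-1, 17) = 228*(-11*17*(2 - 1))/163 = 228*(-11*17*1)/163 = (228/163)*(-187) = -42636/163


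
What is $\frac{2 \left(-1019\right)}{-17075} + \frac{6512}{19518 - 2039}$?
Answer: $\frac{13346782}{27132175} \approx 0.49192$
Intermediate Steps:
$\frac{2 \left(-1019\right)}{-17075} + \frac{6512}{19518 - 2039} = \left(-2038\right) \left(- \frac{1}{17075}\right) + \frac{6512}{19518 - 2039} = \frac{2038}{17075} + \frac{6512}{17479} = \frac{2038}{17075} + 6512 \cdot \frac{1}{17479} = \frac{2038}{17075} + \frac{592}{1589} = \frac{13346782}{27132175}$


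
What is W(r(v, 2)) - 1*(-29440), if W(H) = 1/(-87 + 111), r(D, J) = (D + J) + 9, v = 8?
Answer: 706561/24 ≈ 29440.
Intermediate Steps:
r(D, J) = 9 + D + J
W(H) = 1/24
W(r(v, 2)) - 1*(-29440) = 1/24 - 1*(-29440) = 1/24 + 29440 = 706561/24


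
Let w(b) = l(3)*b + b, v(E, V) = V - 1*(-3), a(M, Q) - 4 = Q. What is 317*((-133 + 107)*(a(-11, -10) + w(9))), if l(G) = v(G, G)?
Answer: -469794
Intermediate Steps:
a(M, Q) = 4 + Q
v(E, V) = 3 + V (v(E, V) = V + 3 = 3 + V)
l(G) = 3 + G
w(b) = 7*b (w(b) = (3 + 3)*b + b = 6*b + b = 7*b)
317*((-133 + 107)*(a(-11, -10) + w(9))) = 317*((-133 + 107)*((4 - 10) + 7*9)) = 317*(-26*(-6 + 63)) = 317*(-26*57) = 317*(-1482) = -469794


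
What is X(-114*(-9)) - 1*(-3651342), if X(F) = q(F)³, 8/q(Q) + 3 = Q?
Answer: 3909123703632626/1070599167 ≈ 3.6513e+6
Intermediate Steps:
q(Q) = 8/(-3 + Q)
X(F) = 512/(-3 + F)³ (X(F) = (8/(-3 + F))³ = 512/(-3 + F)³)
X(-114*(-9)) - 1*(-3651342) = 512/(-3 - 114*(-9))³ - 1*(-3651342) = 512/(-3 + 1026)³ + 3651342 = 512/1023³ + 3651342 = 512*(1/1070599167) + 3651342 = 512/1070599167 + 3651342 = 3909123703632626/1070599167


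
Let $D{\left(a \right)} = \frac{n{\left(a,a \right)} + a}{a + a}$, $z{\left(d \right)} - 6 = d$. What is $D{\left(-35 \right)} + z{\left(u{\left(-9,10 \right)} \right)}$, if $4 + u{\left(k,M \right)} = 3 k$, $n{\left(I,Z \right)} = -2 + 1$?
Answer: $- \frac{857}{35} \approx -24.486$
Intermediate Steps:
$n{\left(I,Z \right)} = -1$
$u{\left(k,M \right)} = -4 + 3 k$
$z{\left(d \right)} = 6 + d$
$D{\left(a \right)} = \frac{-1 + a}{2 a}$ ($D{\left(a \right)} = \frac{-1 + a}{a + a} = \frac{-1 + a}{2 a}$)
$D{\left(-35 \right)} + z{\left(u{\left(-9,10 \right)} \right)} = \frac{-1 - 35}{2 \left(-35\right)} + \left(6 + \left(-4 + 3 \left(-9\right)\right)\right) = \frac{1}{2} \left(- \frac{1}{35}\right) \left(-36\right) + \left(6 - 31\right) = \frac{18}{35} + \left(6 - 31\right) = \frac{18}{35} - 25 = - \frac{857}{35}$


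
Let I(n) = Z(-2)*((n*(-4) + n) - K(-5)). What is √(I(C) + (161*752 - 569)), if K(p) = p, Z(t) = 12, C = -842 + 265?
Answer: √141335 ≈ 375.95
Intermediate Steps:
C = -577
I(n) = 60 - 36*n (I(n) = 12*((n*(-4) + n) - 1*(-5)) = 12*((-4*n + n) + 5) = 12*(-3*n + 5) = 12*(5 - 3*n) = 60 - 36*n)
√(I(C) + (161*752 - 569)) = √((60 - 36*(-577)) + (161*752 - 569)) = √((60 + 20772) + (121072 - 569)) = √(20832 + 120503) = √141335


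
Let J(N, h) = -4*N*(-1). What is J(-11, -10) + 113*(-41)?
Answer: -4677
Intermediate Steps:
J(N, h) = 4*N
J(-11, -10) + 113*(-41) = 4*(-11) + 113*(-41) = -44 - 4633 = -4677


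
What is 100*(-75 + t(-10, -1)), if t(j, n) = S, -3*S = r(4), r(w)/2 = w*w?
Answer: -25700/3 ≈ -8566.7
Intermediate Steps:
r(w) = 2*w² (r(w) = 2*(w*w) = 2*w²)
S = -32/3 (S = -2*4²/3 = -2*16/3 = -⅓*32 = -32/3 ≈ -10.667)
t(j, n) = -32/3
100*(-75 + t(-10, -1)) = 100*(-75 - 32/3) = 100*(-257/3) = -25700/3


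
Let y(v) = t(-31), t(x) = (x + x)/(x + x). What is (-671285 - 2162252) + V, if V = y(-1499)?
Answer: -2833536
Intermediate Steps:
t(x) = 1 (t(x) = (2*x)/((2*x)) = (2*x)*(1/(2*x)) = 1)
y(v) = 1
V = 1
(-671285 - 2162252) + V = (-671285 - 2162252) + 1 = -2833537 + 1 = -2833536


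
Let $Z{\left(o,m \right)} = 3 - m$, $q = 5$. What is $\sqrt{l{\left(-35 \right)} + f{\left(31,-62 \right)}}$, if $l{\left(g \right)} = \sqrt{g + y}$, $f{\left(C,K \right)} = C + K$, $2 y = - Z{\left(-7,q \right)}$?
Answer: $\sqrt{-31 + i \sqrt{34}} \approx 0.52135 + 5.5921 i$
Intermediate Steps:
$y = 1$ ($y = \frac{\left(-1\right) \left(3 - 5\right)}{2} = \frac{\left(-1\right) \left(-2\right)}{2} = \frac{1}{2} \cdot 2 = 1$)
$l{\left(g \right)} = \sqrt{1 + g}$ ($l{\left(g \right)} = \sqrt{g + 1} = \sqrt{1 + g}$)
$\sqrt{l{\left(-35 \right)} + f{\left(31,-62 \right)}} = \sqrt{\sqrt{1 - 35} + \left(31 - 62\right)} = \sqrt{\sqrt{-34} - 31} = \sqrt{i \sqrt{34} - 31} = \sqrt{-31 + i \sqrt{34}}$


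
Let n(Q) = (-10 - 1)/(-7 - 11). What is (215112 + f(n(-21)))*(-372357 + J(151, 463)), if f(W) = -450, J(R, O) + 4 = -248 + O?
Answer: -79885604652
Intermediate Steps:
n(Q) = 11/18 (n(Q) = -11/(-18) = -11*(-1/18) = 11/18)
J(R, O) = -252 + O (J(R, O) = -4 + (-248 + O) = -252 + O)
(215112 + f(n(-21)))*(-372357 + J(151, 463)) = (215112 - 450)*(-372357 + (-252 + 463)) = 214662*(-372357 + 211) = 214662*(-372146) = -79885604652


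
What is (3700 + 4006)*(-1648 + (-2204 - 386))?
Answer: -32658028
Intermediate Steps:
(3700 + 4006)*(-1648 + (-2204 - 386)) = 7706*(-1648 - 2590) = 7706*(-4238) = -32658028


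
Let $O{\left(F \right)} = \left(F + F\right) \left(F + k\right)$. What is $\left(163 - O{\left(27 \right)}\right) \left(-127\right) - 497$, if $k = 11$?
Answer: $239406$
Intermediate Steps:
$O{\left(F \right)} = 2 F \left(11 + F\right)$ ($O{\left(F \right)} = \left(F + F\right) \left(F + 11\right) = 2 F \left(11 + F\right)$)
$\left(163 - O{\left(27 \right)}\right) \left(-127\right) - 497 = \left(163 - 2 \cdot 27 \left(11 + 27\right)\right) \left(-127\right) - 497 = \left(163 - 2 \cdot 27 \cdot 38\right) \left(-127\right) - 497 = \left(163 - 2052\right) \left(-127\right) - 497 = \left(-1889\right) \left(-127\right) - 497 = 239903 - 497 = 239406$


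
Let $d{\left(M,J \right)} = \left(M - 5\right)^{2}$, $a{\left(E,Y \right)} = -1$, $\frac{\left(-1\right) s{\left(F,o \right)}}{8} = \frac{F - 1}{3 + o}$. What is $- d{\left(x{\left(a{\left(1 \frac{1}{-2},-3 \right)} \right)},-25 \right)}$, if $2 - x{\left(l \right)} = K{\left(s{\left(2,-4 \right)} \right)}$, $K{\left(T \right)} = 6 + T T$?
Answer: $-5329$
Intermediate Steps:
$s{\left(F,o \right)} = - \frac{8 \left(-1 + F\right)}{3 + o}$ ($s{\left(F,o \right)} = - 8 \frac{F - 1}{3 + o} = - 8 \frac{-1 + F}{3 + o} = - \frac{8 \left(-1 + F\right)}{3 + o}$)
$K{\left(T \right)} = 6 + T^{2}$
$x{\left(l \right)} = -68$ ($x{\left(l \right)} = 2 - \left(6 + \left(\frac{8 \left(1 - 2\right)}{3 - 4}\right)^{2}\right) = 2 - \left(6 + \left(\frac{8 \left(1 - 2\right)}{-1}\right)^{2}\right) = 2 - \left(6 + \left(8 \left(-1\right) \left(-1\right)\right)^{2}\right) = 2 - \left(6 + 8^{2}\right) = 2 - \left(6 + 64\right) = 2 - 70 = -68$)
$d{\left(M,J \right)} = \left(-5 + M\right)^{2}$
$- d{\left(x{\left(a{\left(1 \frac{1}{-2},-3 \right)} \right)},-25 \right)} = - \left(-5 - 68\right)^{2} = - \left(-73\right)^{2} = \left(-1\right) 5329 = -5329$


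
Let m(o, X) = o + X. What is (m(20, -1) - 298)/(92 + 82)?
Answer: -93/58 ≈ -1.6034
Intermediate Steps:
m(o, X) = X + o
(m(20, -1) - 298)/(92 + 82) = ((-1 + 20) - 298)/(92 + 82) = (19 - 298)/174 = -279*1/174 = -93/58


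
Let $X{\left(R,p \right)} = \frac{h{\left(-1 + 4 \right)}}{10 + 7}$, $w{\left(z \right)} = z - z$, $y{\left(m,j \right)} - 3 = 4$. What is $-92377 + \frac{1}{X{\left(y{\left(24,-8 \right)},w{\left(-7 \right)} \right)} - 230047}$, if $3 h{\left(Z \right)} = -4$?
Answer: $- \frac{1083804007228}{11732401} \approx -92377.0$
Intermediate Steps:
$y{\left(m,j \right)} = 7$ ($y{\left(m,j \right)} = 3 + 4 = 7$)
$w{\left(z \right)} = 0$
$h{\left(Z \right)} = - \frac{4}{3}$ ($h{\left(Z \right)} = \frac{1}{3} \left(-4\right) = - \frac{4}{3}$)
$X{\left(R,p \right)} = - \frac{4}{51}$ ($X{\left(R,p \right)} = \frac{1}{10 + 7} \left(- \frac{4}{3}\right) = \frac{1}{17} \left(- \frac{4}{3}\right) = - \frac{4}{51}$)
$-92377 + \frac{1}{X{\left(y{\left(24,-8 \right)},w{\left(-7 \right)} \right)} - 230047} = -92377 + \frac{1}{- \frac{4}{51} - 230047} = -92377 + \frac{1}{- \frac{11732401}{51}} = -92377 - \frac{51}{11732401} = - \frac{1083804007228}{11732401}$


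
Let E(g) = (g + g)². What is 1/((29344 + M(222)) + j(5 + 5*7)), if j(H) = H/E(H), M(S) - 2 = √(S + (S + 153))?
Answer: 751257760/22046399637121 - 25600*√597/22046399637121 ≈ 3.4048e-5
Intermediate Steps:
M(S) = 2 + √(153 + 2*S) (M(S) = 2 + √(S + (S + 153)) = 2 + √(S + (153 + S)) = 2 + √(153 + 2*S))
E(g) = 4*g² (E(g) = (2*g)² = 4*g²)
j(H) = 1/(4*H) (j(H) = H/((4*H²)) = H*(1/(4*H²)) = 1/(4*H))
1/((29344 + M(222)) + j(5 + 5*7)) = 1/((29344 + (2 + √(153 + 2*222))) + 1/(4*(5 + 5*7))) = 1/((29344 + (2 + √(153 + 444))) + 1/(4*(5 + 35))) = 1/((29344 + (2 + √597)) + (¼)/40) = 1/((29346 + √597) + (¼)*(1/40)) = 1/((29346 + √597) + 1/160) = 1/(4695361/160 + √597)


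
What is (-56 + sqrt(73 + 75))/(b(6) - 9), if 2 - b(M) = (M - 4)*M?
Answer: 56/19 - 2*sqrt(37)/19 ≈ 2.3071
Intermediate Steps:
b(M) = 2 - M*(-4 + M) (b(M) = 2 - (M - 4)*M = 2 - (-4 + M)*M = 2 - M*(-4 + M))
(-56 + sqrt(73 + 75))/(b(6) - 9) = (-56 + sqrt(73 + 75))/((2 - 1*6**2 + 4*6) - 9) = (-56 + sqrt(148))/((2 - 1*36 + 24) - 9) = (-56 + 2*sqrt(37))/((2 - 36 + 24) - 9) = (-56 + 2*sqrt(37))/(-10 - 9) = (-56 + 2*sqrt(37))/(-19) = (-56 + 2*sqrt(37))*(-1/19) = 56/19 - 2*sqrt(37)/19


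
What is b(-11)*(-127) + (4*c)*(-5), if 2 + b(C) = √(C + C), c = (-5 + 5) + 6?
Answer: 134 - 127*I*√22 ≈ 134.0 - 595.68*I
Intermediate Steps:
c = 6 (c = 0 + 6 = 6)
b(C) = -2 + √2*√C (b(C) = -2 + √(C + C) = -2 + √(2*C) = -2 + √2*√C)
b(-11)*(-127) + (4*c)*(-5) = (-2 + √2*√(-11))*(-127) + (4*6)*(-5) = (-2 + √2*(I*√11))*(-127) + 24*(-5) = (-2 + I*√22)*(-127) - 120 = (254 - 127*I*√22) - 120 = 134 - 127*I*√22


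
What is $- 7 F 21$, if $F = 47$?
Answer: $-6909$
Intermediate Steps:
$- 7 F 21 = \left(-7\right) 47 \cdot 21 = \left(-329\right) 21 = -6909$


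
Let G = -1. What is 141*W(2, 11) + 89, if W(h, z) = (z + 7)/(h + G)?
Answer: 2627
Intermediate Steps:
W(h, z) = (7 + z)/(-1 + h) (W(h, z) = (z + 7)/(h - 1) = (7 + z)/(-1 + h))
141*W(2, 11) + 89 = 141*((7 + 11)/(-1 + 2)) + 89 = 141*(18/1) + 89 = 141*(1*18) + 89 = 141*18 + 89 = 2538 + 89 = 2627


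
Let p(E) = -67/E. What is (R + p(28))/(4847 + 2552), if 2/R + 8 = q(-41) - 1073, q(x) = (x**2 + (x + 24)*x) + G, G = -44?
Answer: -11985/37083788 ≈ -0.00032319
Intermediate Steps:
q(x) = -44 + x**2 + x*(24 + x) (q(x) = (x**2 + (x + 24)*x) - 44 = (x**2 + (24 + x)*x) - 44 = (x**2 + x*(24 + x)) - 44 = -44 + x**2 + x*(24 + x))
R = 2/1253 (R = 2/(-8 + ((-44 + 2*(-41)**2 + 24*(-41)) - 1073)) = 2/(-8 + ((-44 + 2*1681 - 984) - 1073)) = 2/(-8 + ((-44 + 3362 - 984) - 1073)) = 2/(-8 + (2334 - 1073)) = 2/(-8 + 1261) = 2/1253 ≈ 0.0015962)
(R + p(28))/(4847 + 2552) = (2/1253 - 67/28)/(4847 + 2552) = (2/1253 - 67*1/28)/7399 = (2/1253 - 67/28)*(1/7399) = -11985/5012*1/7399 = -11985/37083788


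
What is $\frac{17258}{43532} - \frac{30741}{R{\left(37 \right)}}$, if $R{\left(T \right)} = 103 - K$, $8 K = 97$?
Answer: $- \frac{5346595565}{15823882} \approx -337.88$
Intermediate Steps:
$K = \frac{97}{8}$ ($K = \frac{1}{8} \cdot 97 = \frac{97}{8} \approx 12.125$)
$R{\left(T \right)} = \frac{727}{8}$ ($R{\left(T \right)} = 103 - \frac{97}{8} = \frac{727}{8}$)
$\frac{17258}{43532} - \frac{30741}{R{\left(37 \right)}} = \frac{17258}{43532} - \frac{30741}{\frac{727}{8}} = 17258 \cdot \frac{1}{43532} - \frac{245928}{727} = \frac{8629}{21766} - \frac{245928}{727} = - \frac{5346595565}{15823882}$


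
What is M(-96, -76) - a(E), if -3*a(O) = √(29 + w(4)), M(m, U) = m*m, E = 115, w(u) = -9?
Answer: 9216 + 2*√5/3 ≈ 9217.5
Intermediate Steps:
M(m, U) = m²
a(O) = -2*√5/3 (a(O) = -√(29 - 9)/3 = -2*√5/3)
M(-96, -76) - a(E) = (-96)² - (-2)*√5/3 = 9216 + 2*√5/3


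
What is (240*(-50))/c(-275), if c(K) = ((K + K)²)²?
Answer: -6/45753125 ≈ -1.3114e-7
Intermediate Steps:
c(K) = 16*K⁴ (c(K) = ((2*K)²)² = (4*K²)² = 16*K⁴)
(240*(-50))/c(-275) = (240*(-50))/((16*(-275)⁴)) = -12000/(16*5719140625) = -12000/91506250000 = -12000*1/91506250000 = -6/45753125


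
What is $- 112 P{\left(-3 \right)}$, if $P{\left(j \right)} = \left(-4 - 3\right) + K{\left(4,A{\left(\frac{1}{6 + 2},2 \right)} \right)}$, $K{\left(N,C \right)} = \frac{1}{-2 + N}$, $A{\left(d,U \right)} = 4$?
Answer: $728$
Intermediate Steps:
$P{\left(j \right)} = - \frac{13}{2}$ ($P{\left(j \right)} = \left(-4 - 3\right) + \frac{1}{-2 + 4} = -7 + \frac{1}{2} = - \frac{13}{2}$)
$- 112 P{\left(-3 \right)} = \left(-112\right) \left(- \frac{13}{2}\right) = 728$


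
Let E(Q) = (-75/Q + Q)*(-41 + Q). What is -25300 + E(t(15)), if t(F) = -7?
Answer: -178348/7 ≈ -25478.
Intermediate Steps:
E(Q) = (-41 + Q)*(Q - 75/Q) (E(Q) = (Q - 75/Q)*(-41 + Q) = (-41 + Q)*(Q - 75/Q))
-25300 + E(t(15)) = -25300 + (-75 + (-7)² - 41*(-7) + 3075/(-7)) = -25300 + (-75 + 49 + 287 + 3075*(-⅐)) = -25300 + (-75 + 49 + 287 - 3075/7) = -25300 - 1248/7 = -178348/7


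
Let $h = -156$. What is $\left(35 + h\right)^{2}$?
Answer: $14641$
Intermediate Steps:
$\left(35 + h\right)^{2} = \left(35 - 156\right)^{2} = \left(-121\right)^{2} = 14641$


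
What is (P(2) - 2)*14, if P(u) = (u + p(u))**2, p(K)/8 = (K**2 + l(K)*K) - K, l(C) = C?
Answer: 34972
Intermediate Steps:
p(K) = -8*K + 16*K**2 (p(K) = 8*((K**2 + K*K) - K) = 8*((K**2 + K**2) - K) = 8*(2*K**2 - K) = 8*(-K + 2*K**2) = -8*K + 16*K**2)
P(u) = (u + 8*u*(-1 + 2*u))**2
(P(2) - 2)*14 = (2**2*(-7 + 16*2)**2 - 2)*14 = (4*(-7 + 32)**2 - 2)*14 = (4*25**2 - 2)*14 = (4*625 - 2)*14 = (2500 - 2)*14 = 2498*14 = 34972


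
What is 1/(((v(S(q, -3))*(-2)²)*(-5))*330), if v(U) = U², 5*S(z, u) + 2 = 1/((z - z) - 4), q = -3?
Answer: -2/2673 ≈ -0.00074822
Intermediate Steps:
S(z, u) = -9/20 (S(z, u) = -⅖ + 1/(5*((z - z) - 4)) = -⅖ + 1/(5*(0 - 4)) = -⅖ + (⅕)/(-4) = -⅖ + (⅕)*(-¼) = -⅖ - 1/20 = -9/20)
1/(((v(S(q, -3))*(-2)²)*(-5))*330) = 1/((((-9/20)²*(-2)²)*(-5))*330) = 1/((((81/400)*4)*(-5))*330) = 1/(((81/100)*(-5))*330) = 1/(-81/20*330) = 1/(-2673/2) = -2/2673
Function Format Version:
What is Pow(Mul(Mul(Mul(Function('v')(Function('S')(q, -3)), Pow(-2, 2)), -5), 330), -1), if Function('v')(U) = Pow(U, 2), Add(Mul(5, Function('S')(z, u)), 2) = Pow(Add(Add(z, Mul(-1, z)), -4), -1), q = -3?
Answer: Rational(-2, 2673) ≈ -0.00074822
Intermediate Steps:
Function('S')(z, u) = Rational(-9, 20) (Function('S')(z, u) = Add(Rational(-2, 5), Mul(Rational(1, 5), Pow(Add(Add(z, Mul(-1, z)), -4), -1))) = Add(Rational(-2, 5), Mul(Rational(1, 5), Pow(Add(0, -4), -1))) = Add(Rational(-2, 5), Mul(Rational(1, 5), Pow(-4, -1))) = Add(Rational(-2, 5), Mul(Rational(1, 5), Rational(-1, 4))) = Add(Rational(-2, 5), Rational(-1, 20)) = Rational(-9, 20))
Pow(Mul(Mul(Mul(Function('v')(Function('S')(q, -3)), Pow(-2, 2)), -5), 330), -1) = Pow(Mul(Mul(Mul(Pow(Rational(-9, 20), 2), Pow(-2, 2)), -5), 330), -1) = Pow(Mul(Mul(Mul(Rational(81, 400), 4), -5), 330), -1) = Pow(Mul(Mul(Rational(81, 100), -5), 330), -1) = Pow(Mul(Rational(-81, 20), 330), -1) = Pow(Rational(-2673, 2), -1) = Rational(-2, 2673)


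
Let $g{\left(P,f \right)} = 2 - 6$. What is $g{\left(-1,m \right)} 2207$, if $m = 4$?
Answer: $-8828$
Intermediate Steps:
$g{\left(P,f \right)} = -4$ ($g{\left(P,f \right)} = 2 - 6 = -4$)
$g{\left(-1,m \right)} 2207 = \left(-4\right) 2207 = -8828$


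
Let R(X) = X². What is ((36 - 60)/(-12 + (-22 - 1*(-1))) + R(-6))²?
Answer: 163216/121 ≈ 1348.9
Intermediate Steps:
((36 - 60)/(-12 + (-22 - 1*(-1))) + R(-6))² = ((36 - 60)/(-12 + (-22 - 1*(-1))) + (-6)²)² = (-24/(-12 + (-22 + 1)) + 36)² = (-24/(-12 - 21) + 36)² = (-24/(-33) + 36)² = (-24*(-1/33) + 36)² = (8/11 + 36)² = (404/11)² = 163216/121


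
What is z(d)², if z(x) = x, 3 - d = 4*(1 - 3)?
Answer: 121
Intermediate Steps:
d = 11 (d = 3 - 4*(1 - 3) = 3 - 4*(-2) = 3 - 1*(-8) = 3 + 8 = 11)
z(d)² = 11² = 121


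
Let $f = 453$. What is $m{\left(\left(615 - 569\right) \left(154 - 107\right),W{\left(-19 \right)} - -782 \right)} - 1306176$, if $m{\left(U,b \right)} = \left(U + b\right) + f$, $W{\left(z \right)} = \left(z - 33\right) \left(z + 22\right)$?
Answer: $-1302935$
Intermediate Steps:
$W{\left(z \right)} = \left(-33 + z\right) \left(22 + z\right)$
$m{\left(U,b \right)} = 453 + U + b$ ($m{\left(U,b \right)} = \left(U + b\right) + 453 = 453 + U + b$)
$m{\left(\left(615 - 569\right) \left(154 - 107\right),W{\left(-19 \right)} - -782 \right)} - 1306176 = \left(453 + \left(615 - 569\right) \left(154 - 107\right) - -626\right) - 1306176 = \left(453 + 46 \cdot 47 + \left(\left(-726 + 361 + 209\right) + 782\right)\right) - 1306176 = \left(453 + 2162 + \left(-156 + 782\right)\right) - 1306176 = \left(453 + 2162 + 626\right) - 1306176 = 3241 - 1306176 = -1302935$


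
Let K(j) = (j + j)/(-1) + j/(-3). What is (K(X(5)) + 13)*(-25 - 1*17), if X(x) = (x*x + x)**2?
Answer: 87654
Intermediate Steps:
X(x) = (x + x**2)**2 (X(x) = (x**2 + x)**2 = (x + x**2)**2)
K(j) = -7*j/3 (K(j) = (2*j)*(-1) + j*(-1/3) = -2*j - j/3 = -7*j/3)
(K(X(5)) + 13)*(-25 - 1*17) = (-7*5**2*(1 + 5)**2/3 + 13)*(-25 - 1*17) = (-175*6**2/3 + 13)*(-25 - 17) = (-175*36/3 + 13)*(-42) = (-7/3*900 + 13)*(-42) = (-2100 + 13)*(-42) = -2087*(-42) = 87654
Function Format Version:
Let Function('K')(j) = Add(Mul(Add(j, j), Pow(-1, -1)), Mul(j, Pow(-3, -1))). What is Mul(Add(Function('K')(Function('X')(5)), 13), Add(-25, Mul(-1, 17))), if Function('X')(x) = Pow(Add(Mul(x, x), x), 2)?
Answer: 87654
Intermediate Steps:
Function('X')(x) = Pow(Add(x, Pow(x, 2)), 2) (Function('X')(x) = Pow(Add(Pow(x, 2), x), 2) = Pow(Add(x, Pow(x, 2)), 2))
Function('K')(j) = Mul(Rational(-7, 3), j) (Function('K')(j) = Add(Mul(Mul(2, j), -1), Mul(j, Rational(-1, 3))) = Add(Mul(-2, j), Mul(Rational(-1, 3), j)) = Mul(Rational(-7, 3), j))
Mul(Add(Function('K')(Function('X')(5)), 13), Add(-25, Mul(-1, 17))) = Mul(Add(Mul(Rational(-7, 3), Mul(Pow(5, 2), Pow(Add(1, 5), 2))), 13), Add(-25, Mul(-1, 17))) = Mul(Add(Mul(Rational(-7, 3), Mul(25, Pow(6, 2))), 13), Add(-25, -17)) = Mul(Add(Mul(Rational(-7, 3), Mul(25, 36)), 13), -42) = Mul(Add(Mul(Rational(-7, 3), 900), 13), -42) = Mul(Add(-2100, 13), -42) = Mul(-2087, -42) = 87654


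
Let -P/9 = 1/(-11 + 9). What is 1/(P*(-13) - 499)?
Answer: -2/1115 ≈ -0.0017937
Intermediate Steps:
P = 9/2 (P = -9/(-11 + 9) = -9/(-2) = -9*(-1/2) = 9/2 ≈ 4.5000)
1/(P*(-13) - 499) = 1/((9/2)*(-13) - 499) = 1/(-117/2 - 499) = 1/(-1115/2) = -2/1115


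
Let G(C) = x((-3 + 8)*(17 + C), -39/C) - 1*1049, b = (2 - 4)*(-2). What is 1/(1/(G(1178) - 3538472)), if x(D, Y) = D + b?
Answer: -3533542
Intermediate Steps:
b = 4 (b = -2*(-2) = 4)
x(D, Y) = 4 + D (x(D, Y) = D + 4 = 4 + D)
G(C) = -960 + 5*C (G(C) = (4 + (-3 + 8)*(17 + C)) - 1*1049 = (4 + 5*(17 + C)) - 1049 = (4 + (85 + 5*C)) - 1049 = (89 + 5*C) - 1049 = -960 + 5*C)
1/(1/(G(1178) - 3538472)) = 1/(1/((-960 + 5*1178) - 3538472)) = 1/(1/((-960 + 5890) - 3538472)) = 1/(1/(4930 - 3538472)) = 1/(1/(-3533542)) = 1/(-1/3533542) = -3533542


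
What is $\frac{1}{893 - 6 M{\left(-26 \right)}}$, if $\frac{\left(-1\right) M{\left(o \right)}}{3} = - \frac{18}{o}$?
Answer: $\frac{13}{11771} \approx 0.0011044$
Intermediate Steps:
$M{\left(o \right)} = \frac{54}{o}$ ($M{\left(o \right)} = - 3 \left(- \frac{18}{o}\right) = \frac{54}{o}$)
$\frac{1}{893 - 6 M{\left(-26 \right)}} = \frac{1}{893 - 6 \frac{54}{-26}} = \frac{1}{893 - 6 \cdot 54 \left(- \frac{1}{26}\right)} = \frac{1}{893 - - \frac{162}{13}} = \frac{1}{893 + \frac{162}{13}} = \frac{1}{\frac{11771}{13}} = \frac{13}{11771}$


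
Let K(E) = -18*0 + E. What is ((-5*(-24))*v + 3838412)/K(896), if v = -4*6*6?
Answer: 136469/32 ≈ 4264.7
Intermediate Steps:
v = -144 (v = -24*6 = -144)
K(E) = E (K(E) = 0 + E = E)
((-5*(-24))*v + 3838412)/K(896) = (-5*(-24)*(-144) + 3838412)/896 = (120*(-144) + 3838412)*(1/896) = (-17280 + 3838412)*(1/896) = 3821132*(1/896) = 136469/32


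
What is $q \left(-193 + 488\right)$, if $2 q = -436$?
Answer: $-64310$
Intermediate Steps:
$q = -218$ ($q = \frac{1}{2} \left(-436\right) = -218$)
$q \left(-193 + 488\right) = - 218 \left(-193 + 488\right) = \left(-218\right) 295 = -64310$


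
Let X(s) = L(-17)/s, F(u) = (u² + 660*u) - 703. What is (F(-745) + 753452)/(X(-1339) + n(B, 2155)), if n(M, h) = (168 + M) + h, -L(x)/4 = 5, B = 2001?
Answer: 546361543/2894928 ≈ 188.73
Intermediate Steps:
L(x) = -20 (L(x) = -4*5 = -20)
n(M, h) = 168 + M + h
F(u) = -703 + u² + 660*u
X(s) = -20/s
(F(-745) + 753452)/(X(-1339) + n(B, 2155)) = ((-703 + (-745)² + 660*(-745)) + 753452)/(-20/(-1339) + (168 + 2001 + 2155)) = ((-703 + 555025 - 491700) + 753452)/(-20*(-1/1339) + 4324) = (62622 + 753452)/(20/1339 + 4324) = 816074/(5789856/1339) = 816074*(1339/5789856) = 546361543/2894928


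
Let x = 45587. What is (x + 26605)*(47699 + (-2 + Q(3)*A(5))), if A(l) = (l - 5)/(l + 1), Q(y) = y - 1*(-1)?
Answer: 3443341824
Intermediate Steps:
Q(y) = 1 + y (Q(y) = y + 1 = 1 + y)
A(l) = (-5 + l)/(1 + l)
(x + 26605)*(47699 + (-2 + Q(3)*A(5))) = (45587 + 26605)*(47699 + (-2 + (1 + 3)*((-5 + 5)/(1 + 5)))) = 72192*(47699 + (-2 + 4*(0/6))) = 72192*(47699 + (-2 + 4*((⅙)*0))) = 72192*(47699 + (-2 + 4*0)) = 72192*(47699 + (-2 + 0)) = 72192*(47699 - 2) = 72192*47697 = 3443341824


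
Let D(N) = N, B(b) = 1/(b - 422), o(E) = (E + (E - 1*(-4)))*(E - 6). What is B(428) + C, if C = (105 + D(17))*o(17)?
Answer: 305977/6 ≈ 50996.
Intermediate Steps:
o(E) = (-6 + E)*(4 + 2*E) (o(E) = (E + (E + 4))*(-6 + E) = (E + (4 + E))*(-6 + E) = (4 + 2*E)*(-6 + E) = (-6 + E)*(4 + 2*E))
B(b) = 1/(-422 + b)
C = 50996 (C = (105 + 17)*(-24 - 8*17 + 2*17²) = 122*(-24 - 136 + 2*289) = 122*(-24 - 136 + 578) = 122*418 = 50996)
B(428) + C = 1/(-422 + 428) + 50996 = 1/6 + 50996 = ⅙ + 50996 = 305977/6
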